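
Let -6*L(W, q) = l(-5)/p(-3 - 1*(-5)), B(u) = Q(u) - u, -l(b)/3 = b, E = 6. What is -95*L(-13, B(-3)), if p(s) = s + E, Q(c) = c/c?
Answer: 475/16 ≈ 29.688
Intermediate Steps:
Q(c) = 1
p(s) = 6 + s (p(s) = s + 6 = 6 + s)
l(b) = -3*b
B(u) = 1 - u
L(W, q) = -5/16 (L(W, q) = -(-3*(-5))/(6*(6 + (-3 - 1*(-5)))) = -5/(2*(6 + (-3 + 5))) = -5/(2*(6 + 2)) = -5/(2*8) = -⅙*15/8 = -5/16)
-95*L(-13, B(-3)) = -95*(-5/16) = 475/16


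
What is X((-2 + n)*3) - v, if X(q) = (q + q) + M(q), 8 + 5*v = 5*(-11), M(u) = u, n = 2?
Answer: 63/5 ≈ 12.600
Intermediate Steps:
v = -63/5 (v = -8/5 + (5*(-11))/5 = -8/5 + (⅕)*(-55) = -8/5 - 11 = -63/5 ≈ -12.600)
X(q) = 3*q (X(q) = (q + q) + q = 2*q + q = 3*q)
X((-2 + n)*3) - v = 3*((-2 + 2)*3) - 1*(-63/5) = 3*(0*3) + 63/5 = 3*0 + 63/5 = 0 + 63/5 = 63/5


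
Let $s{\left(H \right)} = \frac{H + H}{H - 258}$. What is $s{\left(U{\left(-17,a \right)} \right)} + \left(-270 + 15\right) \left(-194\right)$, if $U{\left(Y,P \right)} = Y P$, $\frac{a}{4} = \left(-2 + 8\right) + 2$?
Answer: $\frac{19838014}{401} \approx 49471.0$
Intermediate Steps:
$a = 32$ ($a = 4 \left(\left(-2 + 8\right) + 2\right) = 4 \left(6 + 2\right) = 4 \cdot 8 = 32$)
$U{\left(Y,P \right)} = P Y$
$s{\left(H \right)} = \frac{2 H}{-258 + H}$
$s{\left(U{\left(-17,a \right)} \right)} + \left(-270 + 15\right) \left(-194\right) = \frac{2 \cdot 32 \left(-17\right)}{-258 + 32 \left(-17\right)} + \left(-270 + 15\right) \left(-194\right) = 2 \left(-544\right) \frac{1}{-258 - 544} - -49470 = 2 \left(-544\right) \frac{1}{-802} + 49470 = 2 \left(-544\right) \left(- \frac{1}{802}\right) + 49470 = \frac{544}{401} + 49470 = \frac{19838014}{401}$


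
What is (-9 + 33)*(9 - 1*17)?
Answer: -192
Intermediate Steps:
(-9 + 33)*(9 - 1*17) = 24*(9 - 17) = 24*(-8) = -192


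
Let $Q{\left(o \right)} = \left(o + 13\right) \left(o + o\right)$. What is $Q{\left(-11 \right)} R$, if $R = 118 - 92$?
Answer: $-1144$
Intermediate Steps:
$R = 26$
$Q{\left(o \right)} = 2 o \left(13 + o\right)$ ($Q{\left(o \right)} = \left(13 + o\right) 2 o = 2 o \left(13 + o\right)$)
$Q{\left(-11 \right)} R = 2 \left(-11\right) \left(13 - 11\right) 26 = 2 \left(-11\right) 2 \cdot 26 = \left(-44\right) 26 = -1144$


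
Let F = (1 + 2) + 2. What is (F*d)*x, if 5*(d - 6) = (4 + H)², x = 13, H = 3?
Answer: 1027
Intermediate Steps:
F = 5 (F = 3 + 2 = 5)
d = 79/5 (d = 6 + (4 + 3)²/5 = 6 + (⅕)*7² = 6 + (⅕)*49 = 6 + 49/5 = 79/5 ≈ 15.800)
(F*d)*x = (5*(79/5))*13 = 79*13 = 1027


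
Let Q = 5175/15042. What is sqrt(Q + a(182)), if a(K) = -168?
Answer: 3*I*sqrt(885298)/218 ≈ 12.948*I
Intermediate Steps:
Q = 75/218 (Q = 5175*(1/15042) = 75/218 ≈ 0.34404)
sqrt(Q + a(182)) = sqrt(75/218 - 168) = sqrt(-36549/218) = 3*I*sqrt(885298)/218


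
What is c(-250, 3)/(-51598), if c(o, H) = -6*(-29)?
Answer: -87/25799 ≈ -0.0033722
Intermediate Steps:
c(o, H) = 174
c(-250, 3)/(-51598) = 174/(-51598) = 174*(-1/51598) = -87/25799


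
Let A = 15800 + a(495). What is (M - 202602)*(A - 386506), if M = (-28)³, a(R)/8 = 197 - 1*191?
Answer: 83232736532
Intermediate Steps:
a(R) = 48 (a(R) = 8*(197 - 1*191) = 8*(197 - 191) = 8*6 = 48)
M = -21952
A = 15848 (A = 15800 + 48 = 15848)
(M - 202602)*(A - 386506) = (-21952 - 202602)*(15848 - 386506) = -224554*(-370658) = 83232736532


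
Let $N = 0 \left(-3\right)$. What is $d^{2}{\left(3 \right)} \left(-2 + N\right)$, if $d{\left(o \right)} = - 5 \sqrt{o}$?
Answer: $-150$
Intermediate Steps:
$N = 0$
$d^{2}{\left(3 \right)} \left(-2 + N\right) = \left(- 5 \sqrt{3}\right)^{2} \left(-2 + 0\right) = 75 \left(-2\right) = -150$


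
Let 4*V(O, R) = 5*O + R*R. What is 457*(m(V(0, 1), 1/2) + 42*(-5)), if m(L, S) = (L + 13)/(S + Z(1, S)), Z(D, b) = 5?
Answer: -2087119/22 ≈ -94869.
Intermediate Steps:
V(O, R) = R²/4 + 5*O/4 (V(O, R) = (5*O + R*R)/4 = (5*O + R²)/4 = (R² + 5*O)/4 = R²/4 + 5*O/4)
m(L, S) = (13 + L)/(5 + S) (m(L, S) = (L + 13)/(S + 5) = (13 + L)/(5 + S))
457*(m(V(0, 1), 1/2) + 42*(-5)) = 457*((13 + ((¼)*1² + (5/4)*0))/(5 + 1/2) + 42*(-5)) = 457*((13 + ((¼)*1 + 0))/(5 + ½) - 210) = 457*((13 + (¼ + 0))/(11/2) - 210) = 457*(2*(13 + ¼)/11 - 210) = 457*((2/11)*(53/4) - 210) = 457*(53/22 - 210) = 457*(-4567/22) = -2087119/22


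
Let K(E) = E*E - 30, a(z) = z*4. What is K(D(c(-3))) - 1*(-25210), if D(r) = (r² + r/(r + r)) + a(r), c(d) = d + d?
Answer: 101345/4 ≈ 25336.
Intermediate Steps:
a(z) = 4*z
c(d) = 2*d
D(r) = ½ + r² + 4*r (D(r) = (r² + r/(r + r)) + 4*r = (r² + r/((2*r))) + 4*r = (r² + (1/(2*r))*r) + 4*r = (r² + ½) + 4*r = (½ + r²) + 4*r = ½ + r² + 4*r)
K(E) = -30 + E² (K(E) = E² - 30 = -30 + E²)
K(D(c(-3))) - 1*(-25210) = (-30 + (½ + (2*(-3))² + 4*(2*(-3)))²) - 1*(-25210) = (-30 + (½ + (-6)² + 4*(-6))²) + 25210 = (-30 + (½ + 36 - 24)²) + 25210 = (-30 + (25/2)²) + 25210 = (-30 + 625/4) + 25210 = 505/4 + 25210 = 101345/4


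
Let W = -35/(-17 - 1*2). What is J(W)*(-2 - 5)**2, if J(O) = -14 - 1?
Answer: -735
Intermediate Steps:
W = 35/19 (W = -35/(-17 - 2) = -35/(-19) = -35*(-1/19) = 35/19 ≈ 1.8421)
J(O) = -15
J(W)*(-2 - 5)**2 = -15*(-2 - 5)**2 = -15*(-7)**2 = -15*49 = -735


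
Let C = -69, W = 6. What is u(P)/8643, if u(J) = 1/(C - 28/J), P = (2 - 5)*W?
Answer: -3/1748767 ≈ -1.7155e-6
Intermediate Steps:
P = -18 (P = (2 - 5)*6 = -3*6 = -18)
u(J) = 1/(-69 - 28/J)
u(P)/8643 = -1*(-18)/(28 + 69*(-18))/8643 = -1*(-18)/(28 - 1242)*(1/8643) = -1*(-18)/(-1214)*(1/8643) = -1*(-18)*(-1/1214)*(1/8643) = -9/607*1/8643 = -3/1748767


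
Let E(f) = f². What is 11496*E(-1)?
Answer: 11496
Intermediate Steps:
11496*E(-1) = 11496*(-1)² = 11496*1 = 11496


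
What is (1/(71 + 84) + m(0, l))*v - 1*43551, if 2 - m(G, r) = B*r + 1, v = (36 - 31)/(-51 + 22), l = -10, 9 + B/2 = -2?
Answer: -39118405/899 ≈ -43513.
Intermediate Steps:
B = -22 (B = -18 + 2*(-2) = -18 - 4 = -22)
v = -5/29 (v = 5/(-29) = 5*(-1/29) = -5/29 ≈ -0.17241)
m(G, r) = 1 + 22*r (m(G, r) = 2 - (-22*r + 1) = 2 - (1 - 22*r) = 2 + (-1 + 22*r) = 1 + 22*r)
(1/(71 + 84) + m(0, l))*v - 1*43551 = (1/(71 + 84) + (1 + 22*(-10)))*(-5/29) - 1*43551 = (1/155 + (1 - 220))*(-5/29) - 43551 = (1/155 - 219)*(-5/29) - 43551 = -33944/155*(-5/29) - 43551 = 33944/899 - 43551 = -39118405/899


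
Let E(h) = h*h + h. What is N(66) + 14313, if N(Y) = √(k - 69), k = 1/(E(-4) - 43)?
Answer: 14313 + 2*I*√16585/31 ≈ 14313.0 + 8.3086*I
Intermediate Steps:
E(h) = h + h² (E(h) = h² + h = h + h²)
k = -1/31 (k = 1/(-4*(1 - 4) - 43) = 1/(-4*(-3) - 43) = 1/(12 - 43) = 1/(-31) = -1/31 ≈ -0.032258)
N(Y) = 2*I*√16585/31 (N(Y) = √(-1/31 - 69) = √(-2140/31) = 2*I*√16585/31)
N(66) + 14313 = 2*I*√16585/31 + 14313 = 14313 + 2*I*√16585/31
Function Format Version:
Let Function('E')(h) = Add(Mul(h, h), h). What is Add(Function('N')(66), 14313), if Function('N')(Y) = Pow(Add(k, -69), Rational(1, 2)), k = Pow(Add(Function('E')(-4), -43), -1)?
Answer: Add(14313, Mul(Rational(2, 31), I, Pow(16585, Rational(1, 2)))) ≈ Add(14313., Mul(8.3086, I))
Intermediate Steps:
Function('E')(h) = Add(h, Pow(h, 2)) (Function('E')(h) = Add(Pow(h, 2), h) = Add(h, Pow(h, 2)))
k = Rational(-1, 31) (k = Pow(Add(Mul(-4, Add(1, -4)), -43), -1) = Pow(Add(Mul(-4, -3), -43), -1) = Pow(Add(12, -43), -1) = Pow(-31, -1) = Rational(-1, 31) ≈ -0.032258)
Function('N')(Y) = Mul(Rational(2, 31), I, Pow(16585, Rational(1, 2))) (Function('N')(Y) = Pow(Add(Rational(-1, 31), -69), Rational(1, 2)) = Pow(Rational(-2140, 31), Rational(1, 2)) = Mul(Rational(2, 31), I, Pow(16585, Rational(1, 2))))
Add(Function('N')(66), 14313) = Add(Mul(Rational(2, 31), I, Pow(16585, Rational(1, 2))), 14313) = Add(14313, Mul(Rational(2, 31), I, Pow(16585, Rational(1, 2))))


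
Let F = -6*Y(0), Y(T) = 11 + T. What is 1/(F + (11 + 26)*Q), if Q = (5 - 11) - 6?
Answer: -1/510 ≈ -0.0019608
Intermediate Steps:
F = -66 (F = -6*(11 + 0) = -6*11 = -66)
Q = -12 (Q = -6 - 6 = -12)
1/(F + (11 + 26)*Q) = 1/(-66 + (11 + 26)*(-12)) = 1/(-66 + 37*(-12)) = 1/(-66 - 444) = 1/(-510) = -1/510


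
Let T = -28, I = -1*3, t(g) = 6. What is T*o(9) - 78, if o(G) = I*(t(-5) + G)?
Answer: 1182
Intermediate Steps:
I = -3
o(G) = -18 - 3*G (o(G) = -3*(6 + G) = -18 - 3*G)
T*o(9) - 78 = -28*(-18 - 3*9) - 78 = -28*(-18 - 27) - 78 = -28*(-45) - 78 = 1260 - 78 = 1182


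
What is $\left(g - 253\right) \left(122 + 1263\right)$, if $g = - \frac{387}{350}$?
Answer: $- \frac{24635549}{70} \approx -3.5194 \cdot 10^{5}$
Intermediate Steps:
$g = - \frac{387}{350}$ ($g = \left(-387\right) \frac{1}{350} = - \frac{387}{350} \approx -1.1057$)
$\left(g - 253\right) \left(122 + 1263\right) = \left(- \frac{387}{350} - 253\right) \left(122 + 1263\right) = \left(- \frac{88937}{350}\right) 1385 = - \frac{24635549}{70}$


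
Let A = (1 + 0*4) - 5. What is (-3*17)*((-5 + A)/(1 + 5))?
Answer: 153/2 ≈ 76.500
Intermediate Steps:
A = -4 (A = (1 + 0) - 5 = 1 - 5 = -4)
(-3*17)*((-5 + A)/(1 + 5)) = (-3*17)*((-5 - 4)/(1 + 5)) = -(-459)/6 = -51*(-3/2) = 153/2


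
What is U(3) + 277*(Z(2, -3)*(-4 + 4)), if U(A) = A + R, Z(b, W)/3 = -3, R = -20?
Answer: -17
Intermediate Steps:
Z(b, W) = -9 (Z(b, W) = 3*(-3) = -9)
U(A) = -20 + A (U(A) = A - 20 = -20 + A)
U(3) + 277*(Z(2, -3)*(-4 + 4)) = (-20 + 3) + 277*(-9*(-4 + 4)) = -17 + 277*(-9*0) = -17 + 277*0 = -17 + 0 = -17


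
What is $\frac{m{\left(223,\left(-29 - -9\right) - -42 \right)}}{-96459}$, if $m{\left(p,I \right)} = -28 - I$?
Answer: $\frac{50}{96459} \approx 0.00051835$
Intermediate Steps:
$\frac{m{\left(223,\left(-29 - -9\right) - -42 \right)}}{-96459} = \frac{-28 - \left(\left(-29 - -9\right) - -42\right)}{-96459} = \left(-28 - \left(\left(-29 + 9\right) + 42\right)\right) \left(- \frac{1}{96459}\right) = \left(-28 - \left(-20 + 42\right)\right) \left(- \frac{1}{96459}\right) = \left(-28 - 22\right) \left(- \frac{1}{96459}\right) = \left(-50\right) \left(- \frac{1}{96459}\right) = \frac{50}{96459}$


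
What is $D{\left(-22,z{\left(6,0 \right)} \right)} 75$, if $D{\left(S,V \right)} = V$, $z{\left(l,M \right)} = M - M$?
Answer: $0$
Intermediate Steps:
$z{\left(l,M \right)} = 0$
$D{\left(-22,z{\left(6,0 \right)} \right)} 75 = 0 \cdot 75 = 0$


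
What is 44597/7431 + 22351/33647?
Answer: 1666645540/250030857 ≈ 6.6658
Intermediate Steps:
44597/7431 + 22351/33647 = 1666645540/250030857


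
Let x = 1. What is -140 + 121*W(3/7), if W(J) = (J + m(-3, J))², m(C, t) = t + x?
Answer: 13589/49 ≈ 277.33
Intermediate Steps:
m(C, t) = 1 + t (m(C, t) = t + 1 = 1 + t)
W(J) = (1 + 2*J)² (W(J) = (J + (1 + J))² = (1 + 2*J)²)
-140 + 121*W(3/7) = -140 + 121*(1 + 2*(3/7))² = -140 + 121*(1 + 6/7)² = -140 + 121*(13/7)² = -140 + 121*(169/49) = -140 + 20449/49 = 13589/49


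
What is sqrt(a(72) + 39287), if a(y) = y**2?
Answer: sqrt(44471) ≈ 210.88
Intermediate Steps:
sqrt(a(72) + 39287) = sqrt(72**2 + 39287) = sqrt(5184 + 39287) = sqrt(44471)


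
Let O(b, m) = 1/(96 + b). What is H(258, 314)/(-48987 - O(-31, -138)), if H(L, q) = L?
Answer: -8385/1592078 ≈ -0.0052667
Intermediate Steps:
H(258, 314)/(-48987 - O(-31, -138)) = 258/(-48987 - 1/(96 - 31)) = 258/(-48987 - 1/65) = 258/(-3184156/65) = 258*(-65/3184156) = -8385/1592078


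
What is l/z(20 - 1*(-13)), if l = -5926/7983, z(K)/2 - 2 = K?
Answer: -2963/279405 ≈ -0.010605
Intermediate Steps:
z(K) = 4 + 2*K
l = -5926/7983 (l = -5926*1/7983 = -5926/7983 ≈ -0.74233)
l/z(20 - 1*(-13)) = -5926/(7983*(4 + 2*(20 - 1*(-13)))) = -5926/(7983*(4 + 2*(20 + 13))) = -5926/(7983*(4 + 2*33)) = -5926/(7983*(4 + 66)) = -5926/7983/70 = -5926/7983*1/70 = -2963/279405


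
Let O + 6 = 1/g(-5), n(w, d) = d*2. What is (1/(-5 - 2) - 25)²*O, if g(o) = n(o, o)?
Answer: -944768/245 ≈ -3856.2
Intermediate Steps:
n(w, d) = 2*d
g(o) = 2*o
O = -61/10 (O = -6 + 1/(2*(-5)) = -6 + 1/(-10) = -6 - ⅒ = -61/10 ≈ -6.1000)
(1/(-5 - 2) - 25)²*O = (1/(-5 - 2) - 25)²*(-61/10) = (1/(-7) - 25)²*(-61/10) = (-⅐ - 25)²*(-61/10) = (-176/7)²*(-61/10) = (30976/49)*(-61/10) = -944768/245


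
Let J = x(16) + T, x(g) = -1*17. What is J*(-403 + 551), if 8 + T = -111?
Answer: -20128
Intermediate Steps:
T = -119 (T = -8 - 111 = -119)
x(g) = -17
J = -136 (J = -17 - 119 = -136)
J*(-403 + 551) = -136*(-403 + 551) = -136*148 = -20128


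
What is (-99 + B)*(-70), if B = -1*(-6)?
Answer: 6510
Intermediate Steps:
B = 6
(-99 + B)*(-70) = (-99 + 6)*(-70) = -93*(-70) = 6510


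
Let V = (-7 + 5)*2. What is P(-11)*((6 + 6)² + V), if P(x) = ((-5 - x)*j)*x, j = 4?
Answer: -36960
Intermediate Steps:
P(x) = x*(-20 - 4*x) (P(x) = ((-5 - x)*4)*x = (-20 - 4*x)*x = x*(-20 - 4*x))
V = -4 (V = -2*2 = -4)
P(-11)*((6 + 6)² + V) = (-4*(-11)*(5 - 11))*((6 + 6)² - 4) = (-4*(-11)*(-6))*(12² - 4) = -264*(144 - 4) = -264*140 = -36960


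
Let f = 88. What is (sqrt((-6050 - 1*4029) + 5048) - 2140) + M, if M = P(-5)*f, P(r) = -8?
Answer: -2844 + 3*I*sqrt(559) ≈ -2844.0 + 70.93*I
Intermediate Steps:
M = -704 (M = -8*88 = -704)
(sqrt((-6050 - 1*4029) + 5048) - 2140) + M = (sqrt((-6050 - 1*4029) + 5048) - 2140) - 704 = (sqrt((-6050 - 4029) + 5048) - 2140) - 704 = (sqrt(-10079 + 5048) - 2140) - 704 = (sqrt(-5031) - 2140) - 704 = (3*I*sqrt(559) - 2140) - 704 = (-2140 + 3*I*sqrt(559)) - 704 = -2844 + 3*I*sqrt(559)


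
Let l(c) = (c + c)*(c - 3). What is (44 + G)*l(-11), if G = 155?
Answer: 61292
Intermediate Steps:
l(c) = 2*c*(-3 + c) (l(c) = (2*c)*(-3 + c) = 2*c*(-3 + c))
(44 + G)*l(-11) = (44 + 155)*(2*(-11)*(-3 - 11)) = 199*(2*(-11)*(-14)) = 199*308 = 61292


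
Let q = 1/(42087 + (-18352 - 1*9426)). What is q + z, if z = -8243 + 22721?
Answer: 207165703/14309 ≈ 14478.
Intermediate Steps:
q = 1/14309 (q = 1/(42087 + (-18352 - 9426)) = 1/(42087 - 27778) = 1/14309 ≈ 6.9886e-5)
z = 14478
q + z = 1/14309 + 14478 = 207165703/14309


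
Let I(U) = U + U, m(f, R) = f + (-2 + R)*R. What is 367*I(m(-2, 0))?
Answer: -1468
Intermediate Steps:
m(f, R) = f + R*(-2 + R)
I(U) = 2*U
367*I(m(-2, 0)) = 367*(2*(-2 + 0² - 2*0)) = 367*(2*(-2 + 0 + 0)) = 367*(2*(-2)) = 367*(-4) = -1468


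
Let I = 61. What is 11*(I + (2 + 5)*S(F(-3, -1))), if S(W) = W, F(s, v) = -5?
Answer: 286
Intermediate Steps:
11*(I + (2 + 5)*S(F(-3, -1))) = 11*(61 + (2 + 5)*(-5)) = 11*(61 + 7*(-5)) = 11*(61 - 35) = 11*26 = 286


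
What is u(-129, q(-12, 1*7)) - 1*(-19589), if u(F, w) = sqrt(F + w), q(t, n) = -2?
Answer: 19589 + I*sqrt(131) ≈ 19589.0 + 11.446*I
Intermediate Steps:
u(-129, q(-12, 1*7)) - 1*(-19589) = sqrt(-129 - 2) - 1*(-19589) = sqrt(-131) + 19589 = I*sqrt(131) + 19589 = 19589 + I*sqrt(131)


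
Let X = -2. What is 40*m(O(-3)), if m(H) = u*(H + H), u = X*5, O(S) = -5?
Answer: 4000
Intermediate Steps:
u = -10 (u = -2*5 = -10)
m(H) = -20*H (m(H) = -10*(H + H) = -20*H)
40*m(O(-3)) = 40*(-20*(-5)) = 40*100 = 4000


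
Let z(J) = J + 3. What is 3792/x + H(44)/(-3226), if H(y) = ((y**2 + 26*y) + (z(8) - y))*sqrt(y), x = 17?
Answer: 3792/17 - 3047*sqrt(11)/1613 ≈ 216.79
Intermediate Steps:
z(J) = 3 + J
H(y) = sqrt(y)*(11 + y**2 + 25*y) (H(y) = ((y**2 + 26*y) + ((3 + 8) - y))*sqrt(y) = ((y**2 + 26*y) + (11 - y))*sqrt(y) = (11 + y**2 + 25*y)*sqrt(y) = sqrt(y)*(11 + y**2 + 25*y))
3792/x + H(44)/(-3226) = 3792/17 + (sqrt(44)*(11 + 44**2 + 25*44))/(-3226) = 3792*(1/17) + ((2*sqrt(11))*(11 + 1936 + 1100))*(-1/3226) = 3792/17 + ((2*sqrt(11))*3047)*(-1/3226) = 3792/17 + (6094*sqrt(11))*(-1/3226) = 3792/17 - 3047*sqrt(11)/1613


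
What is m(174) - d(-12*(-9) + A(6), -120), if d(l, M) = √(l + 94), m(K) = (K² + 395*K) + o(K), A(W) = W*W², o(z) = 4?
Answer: 99010 - √418 ≈ 98990.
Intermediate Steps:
A(W) = W³
m(K) = 4 + K² + 395*K (m(K) = (K² + 395*K) + 4 = 4 + K² + 395*K)
d(l, M) = √(94 + l)
m(174) - d(-12*(-9) + A(6), -120) = (4 + 174² + 395*174) - √(94 + (-12*(-9) + 6³)) = (4 + 30276 + 68730) - √(94 + (108 + 216)) = 99010 - √(94 + 324) = 99010 - √418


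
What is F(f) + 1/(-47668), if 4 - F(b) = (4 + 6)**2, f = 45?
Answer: -4576129/47668 ≈ -96.000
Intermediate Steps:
F(b) = -96 (F(b) = 4 - (4 + 6)**2 = 4 - 1*10**2 = 4 - 1*100 = 4 - 100 = -96)
F(f) + 1/(-47668) = -96 + 1/(-47668) = -96 - 1/47668 = -4576129/47668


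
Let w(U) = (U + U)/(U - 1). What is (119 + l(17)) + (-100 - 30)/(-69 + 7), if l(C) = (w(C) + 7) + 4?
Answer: 33287/248 ≈ 134.22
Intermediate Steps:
w(U) = 2*U/(-1 + U) (w(U) = (2*U)/(-1 + U) = 2*U/(-1 + U))
l(C) = 11 + 2*C/(-1 + C) (l(C) = (2*C/(-1 + C) + 7) + 4 = (7 + 2*C/(-1 + C)) + 4 = 11 + 2*C/(-1 + C))
(119 + l(17)) + (-100 - 30)/(-69 + 7) = (119 + (-11 + 13*17)/(-1 + 17)) + (-100 - 30)/(-69 + 7) = (119 + (-11 + 221)/16) - 130/(-62) = (119 + (1/16)*210) - 130*(-1/62) = (119 + 105/8) + 65/31 = 1057/8 + 65/31 = 33287/248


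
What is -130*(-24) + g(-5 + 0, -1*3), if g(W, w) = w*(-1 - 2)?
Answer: 3129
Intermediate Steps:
g(W, w) = -3*w (g(W, w) = w*(-3) = -3*w)
-130*(-24) + g(-5 + 0, -1*3) = -130*(-24) - (-3)*3 = 3120 - 3*(-3) = 3120 + 9 = 3129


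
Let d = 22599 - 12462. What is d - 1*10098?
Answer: 39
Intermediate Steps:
d = 10137
d - 1*10098 = 10137 - 1*10098 = 10137 - 10098 = 39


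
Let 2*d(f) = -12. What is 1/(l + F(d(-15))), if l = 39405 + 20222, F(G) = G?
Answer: 1/59621 ≈ 1.6773e-5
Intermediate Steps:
d(f) = -6 (d(f) = (½)*(-12) = -6)
l = 59627
1/(l + F(d(-15))) = 1/(59627 - 6) = 1/59621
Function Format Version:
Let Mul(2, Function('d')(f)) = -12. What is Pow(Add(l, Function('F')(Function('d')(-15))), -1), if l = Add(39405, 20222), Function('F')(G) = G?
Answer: Rational(1, 59621) ≈ 1.6773e-5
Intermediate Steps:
Function('d')(f) = -6 (Function('d')(f) = Mul(Rational(1, 2), -12) = -6)
l = 59627
Pow(Add(l, Function('F')(Function('d')(-15))), -1) = Pow(Add(59627, -6), -1) = Pow(59621, -1) = Rational(1, 59621)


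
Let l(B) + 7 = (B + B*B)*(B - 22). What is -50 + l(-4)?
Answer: -369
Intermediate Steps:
l(B) = -7 + (-22 + B)*(B + B²) (l(B) = -7 + (B + B*B)*(B - 22) = -7 + (B + B²)*(-22 + B) = -7 + (-22 + B)*(B + B²))
-50 + l(-4) = -50 + (-7 + (-4)³ - 22*(-4) - 21*(-4)²) = -50 + (-7 - 64 + 88 - 21*16) = -50 + (-7 - 64 + 88 - 336) = -50 - 319 = -369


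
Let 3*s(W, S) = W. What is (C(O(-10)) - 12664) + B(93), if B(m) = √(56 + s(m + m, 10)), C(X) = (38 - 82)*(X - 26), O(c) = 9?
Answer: -11916 + √118 ≈ -11905.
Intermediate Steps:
s(W, S) = W/3
C(X) = 1144 - 44*X (C(X) = -44*(-26 + X) = 1144 - 44*X)
B(m) = √(56 + 2*m/3) (B(m) = √(56 + (m + m)/3) = √(56 + (2*m)/3) = √(56 + 2*m/3))
(C(O(-10)) - 12664) + B(93) = ((1144 - 44*9) - 12664) + √(504 + 6*93)/3 = ((1144 - 396) - 12664) + √(504 + 558)/3 = (748 - 12664) + √1062/3 = -11916 + (3*√118)/3 = -11916 + √118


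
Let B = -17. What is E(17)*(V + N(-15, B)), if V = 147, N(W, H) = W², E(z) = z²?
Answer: 107508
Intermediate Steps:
E(17)*(V + N(-15, B)) = 17²*(147 + (-15)²) = 289*(147 + 225) = 289*372 = 107508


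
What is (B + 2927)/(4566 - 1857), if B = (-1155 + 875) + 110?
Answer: 919/903 ≈ 1.0177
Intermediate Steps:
B = -170 (B = -280 + 110 = -170)
(B + 2927)/(4566 - 1857) = (-170 + 2927)/(4566 - 1857) = 2757/2709 = 2757*(1/2709) = 919/903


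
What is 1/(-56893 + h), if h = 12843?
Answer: -1/44050 ≈ -2.2701e-5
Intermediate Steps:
1/(-56893 + h) = 1/(-56893 + 12843) = 1/(-44050) = -1/44050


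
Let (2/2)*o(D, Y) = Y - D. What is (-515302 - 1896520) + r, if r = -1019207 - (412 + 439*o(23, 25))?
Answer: -3432319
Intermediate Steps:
o(D, Y) = Y - D
r = -1020497 (r = -1019207 - (412 + 439*(25 - 1*23)) = -1019207 - (412 + 439*(25 - 23)) = -1019207 - (412 + 439*2) = -1019207 - (412 + 878) = -1019207 - 1*1290 = -1019207 - 1290 = -1020497)
(-515302 - 1896520) + r = (-515302 - 1896520) - 1020497 = -2411822 - 1020497 = -3432319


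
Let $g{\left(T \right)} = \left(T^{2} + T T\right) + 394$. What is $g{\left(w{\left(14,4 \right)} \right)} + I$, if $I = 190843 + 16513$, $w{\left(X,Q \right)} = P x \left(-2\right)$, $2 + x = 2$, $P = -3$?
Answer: $207750$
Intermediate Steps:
$x = 0$ ($x = -2 + 2 = 0$)
$w{\left(X,Q \right)} = 0$ ($w{\left(X,Q \right)} = \left(-3\right) 0 \left(-2\right) = 0 \left(-2\right) = 0$)
$g{\left(T \right)} = 394 + 2 T^{2}$ ($g{\left(T \right)} = \left(T^{2} + T^{2}\right) + 394 = 2 T^{2} + 394 = 394 + 2 T^{2}$)
$I = 207356$
$g{\left(w{\left(14,4 \right)} \right)} + I = \left(394 + 2 \cdot 0^{2}\right) + 207356 = \left(394 + 2 \cdot 0\right) + 207356 = \left(394 + 0\right) + 207356 = 394 + 207356 = 207750$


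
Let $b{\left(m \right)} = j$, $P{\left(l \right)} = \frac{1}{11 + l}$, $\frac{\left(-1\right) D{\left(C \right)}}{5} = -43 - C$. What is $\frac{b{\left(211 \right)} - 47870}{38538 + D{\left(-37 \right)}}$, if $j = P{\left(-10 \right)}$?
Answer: $- \frac{47869}{38568} \approx -1.2412$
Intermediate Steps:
$D{\left(C \right)} = 215 + 5 C$ ($D{\left(C \right)} = - 5 \left(-43 - C\right) = 215 + 5 C$)
$j = 1$ ($j = \frac{1}{11 - 10} = 1^{-1} = 1$)
$b{\left(m \right)} = 1$
$\frac{b{\left(211 \right)} - 47870}{38538 + D{\left(-37 \right)}} = \frac{1 - 47870}{38538 + \left(215 + 5 \left(-37\right)\right)} = - \frac{47869}{38538 + \left(215 - 185\right)} = - \frac{47869}{38538 + 30} = - \frac{47869}{38568}$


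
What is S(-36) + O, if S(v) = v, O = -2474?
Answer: -2510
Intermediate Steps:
S(-36) + O = -36 - 2474 = -2510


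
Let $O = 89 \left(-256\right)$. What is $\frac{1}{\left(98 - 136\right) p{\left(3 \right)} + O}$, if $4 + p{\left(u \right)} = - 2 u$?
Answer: $- \frac{1}{22404} \approx -4.4635 \cdot 10^{-5}$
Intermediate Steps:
$p{\left(u \right)} = -4 - 2 u$
$O = -22784$
$\frac{1}{\left(98 - 136\right) p{\left(3 \right)} + O} = \frac{1}{\left(98 - 136\right) \left(-4 - 6\right) - 22784} = \frac{1}{- 38 \left(-4 - 6\right) - 22784} = \frac{1}{\left(-38\right) \left(-10\right) - 22784} = \frac{1}{380 - 22784} = \frac{1}{-22404} = - \frac{1}{22404}$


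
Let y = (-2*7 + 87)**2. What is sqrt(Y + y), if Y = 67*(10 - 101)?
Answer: 16*I*sqrt(3) ≈ 27.713*I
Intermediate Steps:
Y = -6097 (Y = 67*(-91) = -6097)
y = 5329 (y = (-14 + 87)**2 = 73**2 = 5329)
sqrt(Y + y) = sqrt(-6097 + 5329) = sqrt(-768) = 16*I*sqrt(3)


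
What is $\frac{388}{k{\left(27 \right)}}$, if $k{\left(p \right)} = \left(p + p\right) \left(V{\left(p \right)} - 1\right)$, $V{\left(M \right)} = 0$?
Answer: $- \frac{194}{27} \approx -7.1852$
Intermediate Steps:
$k{\left(p \right)} = - 2 p$ ($k{\left(p \right)} = \left(p + p\right) \left(0 - 1\right) = 2 p \left(0 + \left(-2 + 1\right)\right) = 2 p \left(0 - 1\right) = 2 p \left(-1\right) = - 2 p$)
$\frac{388}{k{\left(27 \right)}} = \frac{388}{\left(-2\right) 27} = \frac{388}{-54} = 388 \left(- \frac{1}{54}\right) = - \frac{194}{27}$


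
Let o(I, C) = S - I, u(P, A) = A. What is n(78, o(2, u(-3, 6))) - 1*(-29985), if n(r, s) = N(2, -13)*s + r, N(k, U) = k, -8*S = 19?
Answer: 120217/4 ≈ 30054.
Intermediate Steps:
S = -19/8 (S = -⅛*19 = -19/8 ≈ -2.3750)
o(I, C) = -19/8 - I
n(r, s) = r + 2*s (n(r, s) = 2*s + r = r + 2*s)
n(78, o(2, u(-3, 6))) - 1*(-29985) = (78 + 2*(-19/8 - 1*2)) - 1*(-29985) = (78 + 2*(-19/8 - 2)) + 29985 = (78 + 2*(-35/8)) + 29985 = (78 - 35/4) + 29985 = 277/4 + 29985 = 120217/4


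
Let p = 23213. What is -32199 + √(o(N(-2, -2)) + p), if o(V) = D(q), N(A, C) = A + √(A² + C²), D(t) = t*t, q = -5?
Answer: -32199 + 3*√2582 ≈ -32047.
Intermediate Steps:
D(t) = t²
o(V) = 25 (o(V) = (-5)² = 25)
-32199 + √(o(N(-2, -2)) + p) = -32199 + √(25 + 23213) = -32199 + √23238 = -32199 + 3*√2582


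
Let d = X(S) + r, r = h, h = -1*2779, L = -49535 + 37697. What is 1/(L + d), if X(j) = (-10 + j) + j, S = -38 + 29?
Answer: -1/14645 ≈ -6.8283e-5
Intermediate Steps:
S = -9
X(j) = -10 + 2*j
L = -11838
h = -2779
r = -2779
d = -2807 (d = (-10 + 2*(-9)) - 2779 = (-10 - 18) - 2779 = -28 - 2779 = -2807)
1/(L + d) = 1/(-11838 - 2807) = 1/(-14645) = -1/14645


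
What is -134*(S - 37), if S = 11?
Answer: 3484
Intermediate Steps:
-134*(S - 37) = -134*(11 - 37) = -134*(-26) = 3484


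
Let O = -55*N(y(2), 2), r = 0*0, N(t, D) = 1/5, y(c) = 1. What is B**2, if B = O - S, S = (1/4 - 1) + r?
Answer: 1681/16 ≈ 105.06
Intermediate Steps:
N(t, D) = 1/5
r = 0
O = -11 (O = -55*1/5 = -11)
S = -3/4 (S = (1/4 - 1) + 0 = -3/4 + 0 = -3/4 ≈ -0.75000)
B = -41/4 (B = -11 - 1*(-3/4) = -11 + 3/4 = -41/4 ≈ -10.250)
B**2 = (-41/4)**2 = 1681/16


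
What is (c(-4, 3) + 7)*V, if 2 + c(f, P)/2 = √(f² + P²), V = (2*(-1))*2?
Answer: -52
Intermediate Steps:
V = -4 (V = -2*2 = -4)
c(f, P) = -4 + 2*√(P² + f²) (c(f, P) = -4 + 2*√(f² + P²) = -4 + 2*√(P² + f²))
(c(-4, 3) + 7)*V = ((-4 + 2*√(3² + (-4)²)) + 7)*(-4) = ((-4 + 2*√(9 + 16)) + 7)*(-4) = ((-4 + 2*√25) + 7)*(-4) = ((-4 + 2*5) + 7)*(-4) = ((-4 + 10) + 7)*(-4) = (6 + 7)*(-4) = 13*(-4) = -52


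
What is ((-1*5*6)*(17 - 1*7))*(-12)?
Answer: 3600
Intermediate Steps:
((-1*5*6)*(17 - 1*7))*(-12) = ((-5*6)*(17 - 7))*(-12) = -30*10*(-12) = -300*(-12) = 3600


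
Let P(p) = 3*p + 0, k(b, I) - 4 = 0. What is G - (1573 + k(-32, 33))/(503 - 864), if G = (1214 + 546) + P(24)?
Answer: 34891/19 ≈ 1836.4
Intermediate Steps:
k(b, I) = 4 (k(b, I) = 4 + 0 = 4)
P(p) = 3*p
G = 1832 (G = (1214 + 546) + 3*24 = 1760 + 72 = 1832)
G - (1573 + k(-32, 33))/(503 - 864) = 1832 - (1573 + 4)/(503 - 864) = 1832 - 1577/(-361) = 1832 - 1577*(-1)/361 = 1832 - 1*(-83/19) = 1832 + 83/19 = 34891/19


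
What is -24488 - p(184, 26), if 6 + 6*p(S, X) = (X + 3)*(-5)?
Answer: -146777/6 ≈ -24463.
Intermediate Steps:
p(S, X) = -7/2 - 5*X/6 (p(S, X) = -1 + ((X + 3)*(-5))/6 = -1 + ((3 + X)*(-5))/6 = -1 + (-15 - 5*X)/6 = -1 + (-5/2 - 5*X/6) = -7/2 - 5*X/6)
-24488 - p(184, 26) = -24488 - (-7/2 - 5/6*26) = -24488 - (-7/2 - 65/3) = -24488 - 1*(-151/6) = -24488 + 151/6 = -146777/6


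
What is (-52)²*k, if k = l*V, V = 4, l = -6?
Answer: -64896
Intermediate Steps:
k = -24 (k = -6*4 = -24)
(-52)²*k = (-52)²*(-24) = 2704*(-24) = -64896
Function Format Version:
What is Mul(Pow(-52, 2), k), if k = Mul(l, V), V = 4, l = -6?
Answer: -64896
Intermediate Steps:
k = -24 (k = Mul(-6, 4) = -24)
Mul(Pow(-52, 2), k) = Mul(Pow(-52, 2), -24) = Mul(2704, -24) = -64896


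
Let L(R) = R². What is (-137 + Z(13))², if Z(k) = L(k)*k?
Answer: 4243600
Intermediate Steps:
Z(k) = k³ (Z(k) = k²*k = k³)
(-137 + Z(13))² = (-137 + 13³)² = (-137 + 2197)² = 2060² = 4243600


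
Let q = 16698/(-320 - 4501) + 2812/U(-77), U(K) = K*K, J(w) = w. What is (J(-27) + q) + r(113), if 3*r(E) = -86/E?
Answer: -97683670087/3229959117 ≈ -30.243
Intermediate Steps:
r(E) = -86/(3*E) (r(E) = (-86/E)/3 = -86/(3*E))
U(K) = K²
q = -28481930/9527903 (q = 16698/(-320 - 4501) + 2812/((-77)²) = 16698/(-4821) + 2812/5929 = 16698*(-1/4821) + 2812*(1/5929) = -5566/1607 + 2812/5929 = -28481930/9527903 ≈ -2.9893)
(J(-27) + q) + r(113) = (-27 - 28481930/9527903) - 86/3/113 = -285735311/9527903 - 86/3*1/113 = -285735311/9527903 - 86/339 = -97683670087/3229959117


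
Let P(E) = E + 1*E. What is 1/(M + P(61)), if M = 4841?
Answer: 1/4963 ≈ 0.00020149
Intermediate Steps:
P(E) = 2*E (P(E) = E + E = 2*E)
1/(M + P(61)) = 1/(4841 + 2*61) = 1/(4841 + 122) = 1/4963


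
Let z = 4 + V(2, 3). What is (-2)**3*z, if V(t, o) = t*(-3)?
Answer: 16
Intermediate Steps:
V(t, o) = -3*t
z = -2 (z = 4 - 3*2 = 4 - 6 = -2)
(-2)**3*z = (-2)**3*(-2) = -8*(-2) = 16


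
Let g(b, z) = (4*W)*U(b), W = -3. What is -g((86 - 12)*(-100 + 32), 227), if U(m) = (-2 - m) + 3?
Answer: 60396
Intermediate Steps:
U(m) = 1 - m
g(b, z) = -12 + 12*b (g(b, z) = (4*(-3))*(1 - b) = -12*(1 - b) = -12 + 12*b)
-g((86 - 12)*(-100 + 32), 227) = -(-12 + 12*((86 - 12)*(-100 + 32))) = -(-12 + 12*(74*(-68))) = -(-12 + 12*(-5032)) = -(-12 - 60384) = -1*(-60396) = 60396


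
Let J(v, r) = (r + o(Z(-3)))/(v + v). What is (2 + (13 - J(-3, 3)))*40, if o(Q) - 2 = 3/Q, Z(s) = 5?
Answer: 1912/3 ≈ 637.33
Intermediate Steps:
o(Q) = 2 + 3/Q
J(v, r) = (13/5 + r)/(2*v) (J(v, r) = (r + (2 + 3/5))/(v + v) = (r + (2 + 3*(⅕)))/((2*v)) = (r + (2 + ⅗))*(1/(2*v)) = (r + 13/5)*(1/(2*v)) = (13/5 + r)*(1/(2*v)) = (13/5 + r)/(2*v))
(2 + (13 - J(-3, 3)))*40 = (2 + (13 - (13 + 5*3)/(10*(-3))))*40 = (2 + (13 - (-1)*(13 + 15)/(10*3)))*40 = (2 + (13 - (-1)*28/(10*3)))*40 = (2 + (13 - 1*(-14/15)))*40 = (2 + (13 + 14/15))*40 = (2 + 209/15)*40 = (239/15)*40 = 1912/3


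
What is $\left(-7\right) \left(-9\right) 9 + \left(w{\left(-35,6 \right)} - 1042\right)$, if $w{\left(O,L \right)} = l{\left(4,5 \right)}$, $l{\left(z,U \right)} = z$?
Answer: $-471$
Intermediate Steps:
$w{\left(O,L \right)} = 4$
$\left(-7\right) \left(-9\right) 9 + \left(w{\left(-35,6 \right)} - 1042\right) = \left(-7\right) \left(-9\right) 9 + \left(4 - 1042\right) = 63 \cdot 9 - 1038 = 567 - 1038 = -471$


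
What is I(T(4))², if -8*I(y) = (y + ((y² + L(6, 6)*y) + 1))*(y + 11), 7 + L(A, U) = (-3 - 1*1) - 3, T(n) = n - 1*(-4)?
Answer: 549081/64 ≈ 8579.4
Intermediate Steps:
T(n) = 4 + n (T(n) = n + 4 = 4 + n)
L(A, U) = -14 (L(A, U) = -7 + ((-3 - 1*1) - 3) = -7 + ((-3 - 1) - 3) = -7 + (-4 - 3) = -7 - 7 = -14)
I(y) = -(11 + y)*(1 + y² - 13*y)/8 (I(y) = -(y + ((y² - 14*y) + 1))*(y + 11)/8 = -(y + (1 + y² - 14*y))*(11 + y)/8 = -(1 + y² - 13*y)*(11 + y)/8 = -(11 + y)*(1 + y² - 13*y)/8)
I(T(4))² = (-11/8 - (4 + 4)³/8 + (4 + 4)²/4 + 71*(4 + 4)/4)² = (-11/8 - ⅛*8³ + (¼)*8² + (71/4)*8)² = (-11/8 - ⅛*512 + (¼)*64 + 142)² = (-11/8 - 64 + 16 + 142)² = (741/8)² = 549081/64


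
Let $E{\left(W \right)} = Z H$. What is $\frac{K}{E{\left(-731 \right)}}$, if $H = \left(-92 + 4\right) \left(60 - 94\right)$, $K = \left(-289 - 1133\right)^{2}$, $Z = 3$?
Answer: $\frac{168507}{748} \approx 225.28$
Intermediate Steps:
$K = 2022084$ ($K = \left(-1422\right)^{2} = 2022084$)
$H = 2992$ ($H = \left(-88\right) \left(-34\right) = 2992$)
$E{\left(W \right)} = 8976$ ($E{\left(W \right)} = 3 \cdot 2992 = 8976$)
$\frac{K}{E{\left(-731 \right)}} = \frac{2022084}{8976} = 2022084 \cdot \frac{1}{8976} = \frac{168507}{748}$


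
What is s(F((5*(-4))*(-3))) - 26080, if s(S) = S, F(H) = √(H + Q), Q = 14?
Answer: -26080 + √74 ≈ -26071.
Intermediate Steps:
F(H) = √(14 + H) (F(H) = √(H + 14) = √(14 + H))
s(F((5*(-4))*(-3))) - 26080 = √(14 + (5*(-4))*(-3)) - 26080 = √(14 - 20*(-3)) - 26080 = √(14 + 60) - 26080 = √74 - 26080 = -26080 + √74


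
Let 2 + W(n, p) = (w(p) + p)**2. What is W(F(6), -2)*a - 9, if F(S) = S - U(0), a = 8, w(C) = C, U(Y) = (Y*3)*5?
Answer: 103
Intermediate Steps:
U(Y) = 15*Y (U(Y) = (3*Y)*5 = 15*Y)
F(S) = S (F(S) = S - 15*0 = S - 1*0 = S + 0 = S)
W(n, p) = -2 + 4*p**2 (W(n, p) = -2 + (p + p)**2 = -2 + (2*p)**2 = -2 + 4*p**2)
W(F(6), -2)*a - 9 = (-2 + 4*(-2)**2)*8 - 9 = (-2 + 4*4)*8 - 9 = (-2 + 16)*8 - 9 = 14*8 - 9 = 112 - 9 = 103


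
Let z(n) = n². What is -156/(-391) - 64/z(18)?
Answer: 6380/31671 ≈ 0.20145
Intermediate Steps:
-156/(-391) - 64/z(18) = -156/(-391) - 64/(18²) = -156*(-1/391) - 64/324 = 156/391 - 64*1/324 = 156/391 - 16/81 = 6380/31671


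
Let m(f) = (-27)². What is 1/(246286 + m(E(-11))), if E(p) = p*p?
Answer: 1/247015 ≈ 4.0483e-6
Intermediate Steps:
E(p) = p²
m(f) = 729
1/(246286 + m(E(-11))) = 1/(246286 + 729) = 1/247015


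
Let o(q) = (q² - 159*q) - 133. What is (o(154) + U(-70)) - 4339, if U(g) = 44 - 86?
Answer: -5284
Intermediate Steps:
o(q) = -133 + q² - 159*q
U(g) = -42
(o(154) + U(-70)) - 4339 = ((-133 + 154² - 159*154) - 42) - 4339 = ((-133 + 23716 - 24486) - 42) - 4339 = (-903 - 42) - 4339 = -945 - 4339 = -5284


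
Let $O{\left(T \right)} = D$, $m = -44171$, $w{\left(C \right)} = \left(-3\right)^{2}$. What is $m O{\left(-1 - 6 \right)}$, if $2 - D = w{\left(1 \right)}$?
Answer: $309197$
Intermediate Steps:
$w{\left(C \right)} = 9$
$D = -7$ ($D = 2 - 9 = -7$)
$O{\left(T \right)} = -7$
$m O{\left(-1 - 6 \right)} = \left(-44171\right) \left(-7\right) = 309197$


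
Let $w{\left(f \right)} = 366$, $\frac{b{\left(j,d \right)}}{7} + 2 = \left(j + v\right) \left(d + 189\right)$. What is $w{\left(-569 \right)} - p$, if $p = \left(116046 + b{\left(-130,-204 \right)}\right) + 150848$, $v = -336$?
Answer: $-315444$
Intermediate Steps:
$b{\left(j,d \right)} = -14 + 7 \left(-336 + j\right) \left(189 + d\right)$ ($b{\left(j,d \right)} = -14 + 7 \left(j - 336\right) \left(d + 189\right) = -14 + 7 \left(-336 + j\right) \left(189 + d\right)$)
$p = 315810$ ($p = \left(116046 + \left(-444542 - -479808 + 1323 \left(-130\right) + 7 \left(-204\right) \left(-130\right)\right)\right) + 150848 = \left(116046 + \left(-444542 + 479808 - 171990 + 185640\right)\right) + 150848 = \left(116046 + 48916\right) + 150848 = 164962 + 150848 = 315810$)
$w{\left(-569 \right)} - p = 366 - 315810 = -315444$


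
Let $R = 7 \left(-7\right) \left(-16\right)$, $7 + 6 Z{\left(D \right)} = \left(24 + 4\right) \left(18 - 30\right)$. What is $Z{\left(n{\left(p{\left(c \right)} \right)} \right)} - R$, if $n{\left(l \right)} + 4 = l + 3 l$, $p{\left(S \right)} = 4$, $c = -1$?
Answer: $- \frac{5047}{6} \approx -841.17$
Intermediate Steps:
$n{\left(l \right)} = -4 + 4 l$ ($n{\left(l \right)} = -4 + \left(l + 3 l\right) = -4 + 4 l$)
$Z{\left(D \right)} = - \frac{343}{6}$ ($Z{\left(D \right)} = - \frac{7}{6} + \frac{\left(24 + 4\right) \left(18 - 30\right)}{6} = - \frac{7}{6} + \frac{28 \left(-12\right)}{6} = - \frac{7}{6} + \frac{1}{6} \left(-336\right) = - \frac{7}{6} - 56 = - \frac{343}{6}$)
$R = 784$ ($R = \left(-49\right) \left(-16\right) = 784$)
$Z{\left(n{\left(p{\left(c \right)} \right)} \right)} - R = - \frac{343}{6} - 784 = - \frac{5047}{6}$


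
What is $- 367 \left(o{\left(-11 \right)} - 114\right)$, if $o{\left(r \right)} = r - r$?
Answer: $41838$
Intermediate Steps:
$o{\left(r \right)} = 0$
$- 367 \left(o{\left(-11 \right)} - 114\right) = - 367 \left(0 - 114\right) = \left(-367\right) \left(-114\right) = 41838$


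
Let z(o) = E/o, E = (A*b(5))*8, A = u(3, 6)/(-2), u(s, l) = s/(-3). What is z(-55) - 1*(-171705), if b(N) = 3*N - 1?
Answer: 9443719/55 ≈ 1.7170e+5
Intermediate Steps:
u(s, l) = -s/3 (u(s, l) = s*(-⅓) = -s/3)
A = ½ (A = -⅓*3/(-2) = -1*(-½) = ½ ≈ 0.50000)
b(N) = -1 + 3*N
E = 56 (E = ((-1 + 3*5)/2)*8 = ((-1 + 15)/2)*8 = ((½)*14)*8 = 7*8 = 56)
z(o) = 56/o
z(-55) - 1*(-171705) = 56/(-55) - 1*(-171705) = 56*(-1/55) + 171705 = -56/55 + 171705 = 9443719/55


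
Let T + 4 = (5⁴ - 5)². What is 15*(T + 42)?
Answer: 5766570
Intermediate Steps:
T = 384396 (T = -4 + (5⁴ - 5)² = -4 + (625 - 5)² = -4 + 620² = -4 + 384400 = 384396)
15*(T + 42) = 15*(384396 + 42) = 15*384438 = 5766570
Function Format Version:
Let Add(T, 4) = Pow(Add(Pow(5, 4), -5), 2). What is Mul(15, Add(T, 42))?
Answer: 5766570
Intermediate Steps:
T = 384396 (T = Add(-4, Pow(Add(Pow(5, 4), -5), 2)) = Add(-4, Pow(Add(625, -5), 2)) = Add(-4, Pow(620, 2)) = Add(-4, 384400) = 384396)
Mul(15, Add(T, 42)) = Mul(15, Add(384396, 42)) = Mul(15, 384438) = 5766570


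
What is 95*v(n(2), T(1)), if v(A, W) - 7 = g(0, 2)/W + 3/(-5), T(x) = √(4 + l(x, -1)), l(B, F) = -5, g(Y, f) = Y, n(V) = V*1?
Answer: 608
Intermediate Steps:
n(V) = V
T(x) = I (T(x) = √(4 - 5) = √(-1) = I)
v(A, W) = 32/5 (v(A, W) = 7 + (0/W + 3/(-5)) = 7 + (0 + 3*(-⅕)) = 7 + (0 - ⅗) = 7 - ⅗ = 32/5)
95*v(n(2), T(1)) = 95*(32/5) = 608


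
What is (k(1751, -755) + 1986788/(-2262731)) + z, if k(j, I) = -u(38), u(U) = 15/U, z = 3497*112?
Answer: 33676640987683/85983778 ≈ 3.9166e+5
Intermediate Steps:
z = 391664
k(j, I) = -15/38
(k(1751, -755) + 1986788/(-2262731)) + z = (-15/38 + 1986788/(-2262731)) + 391664 = (-15/38 + 1986788*(-1/2262731)) + 391664 = (-15/38 - 1986788/2262731) + 391664 = -109438909/85983778 + 391664 = 33676640987683/85983778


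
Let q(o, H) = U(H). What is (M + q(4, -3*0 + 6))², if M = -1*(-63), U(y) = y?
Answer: 4761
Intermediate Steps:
q(o, H) = H
M = 63
(M + q(4, -3*0 + 6))² = (63 + (-3*0 + 6))² = (63 + (0 + 6))² = (63 + 6)² = 69² = 4761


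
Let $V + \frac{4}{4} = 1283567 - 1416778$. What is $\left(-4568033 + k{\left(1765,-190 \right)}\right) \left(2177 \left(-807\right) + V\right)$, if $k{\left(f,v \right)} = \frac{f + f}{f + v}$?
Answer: $\frac{906550165874713}{105} \approx 8.6338 \cdot 10^{12}$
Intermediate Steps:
$V = -133212$ ($V = -1 + \left(1283567 - 1416778\right) = -1 - 133211 = -133212$)
$k{\left(f,v \right)} = \frac{2 f}{f + v}$
$\left(-4568033 + k{\left(1765,-190 \right)}\right) \left(2177 \left(-807\right) + V\right) = \left(-4568033 + 2 \cdot 1765 \frac{1}{1765 - 190}\right) \left(2177 \left(-807\right) - 133212\right) = \left(-4568033 + 2 \cdot 1765 \cdot \frac{1}{1575}\right) \left(-1756839 - 133212\right) = \left(-4568033 + 2 \cdot 1765 \cdot \frac{1}{1575}\right) \left(-1890051\right) = \left(-4568033 + \frac{706}{315}\right) \left(-1890051\right) = \left(- \frac{1438929689}{315}\right) \left(-1890051\right) = \frac{906550165874713}{105}$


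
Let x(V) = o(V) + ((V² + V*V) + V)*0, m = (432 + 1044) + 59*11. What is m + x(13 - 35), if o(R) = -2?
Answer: 2123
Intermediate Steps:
m = 2125 (m = 1476 + 649 = 2125)
x(V) = -2 (x(V) = -2 + ((V² + V*V) + V)*0 = -2 + ((V² + V²) + V)*0 = -2 + (2*V² + V)*0 = -2 + (V + 2*V²)*0 = -2 + 0 = -2)
m + x(13 - 35) = 2125 - 2 = 2123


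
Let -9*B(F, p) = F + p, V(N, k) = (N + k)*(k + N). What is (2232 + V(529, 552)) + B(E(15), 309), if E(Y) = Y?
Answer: 1170757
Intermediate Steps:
V(N, k) = (N + k)**2 (V(N, k) = (N + k)*(N + k) = (N + k)**2)
B(F, p) = -F/9 - p/9 (B(F, p) = -(F + p)/9 = -F/9 - p/9)
(2232 + V(529, 552)) + B(E(15), 309) = (2232 + (529 + 552)**2) + (-1/9*15 - 1/9*309) = (2232 + 1081**2) + (-5/3 - 103/3) = (2232 + 1168561) - 36 = 1170793 - 36 = 1170757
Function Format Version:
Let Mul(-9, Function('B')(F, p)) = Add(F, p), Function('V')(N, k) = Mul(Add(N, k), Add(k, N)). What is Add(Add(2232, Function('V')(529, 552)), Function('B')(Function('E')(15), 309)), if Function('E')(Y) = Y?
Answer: 1170757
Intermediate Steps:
Function('V')(N, k) = Pow(Add(N, k), 2) (Function('V')(N, k) = Mul(Add(N, k), Add(N, k)) = Pow(Add(N, k), 2))
Function('B')(F, p) = Add(Mul(Rational(-1, 9), F), Mul(Rational(-1, 9), p)) (Function('B')(F, p) = Mul(Rational(-1, 9), Add(F, p)) = Add(Mul(Rational(-1, 9), F), Mul(Rational(-1, 9), p)))
Add(Add(2232, Function('V')(529, 552)), Function('B')(Function('E')(15), 309)) = Add(Add(2232, Pow(Add(529, 552), 2)), Add(Mul(Rational(-1, 9), 15), Mul(Rational(-1, 9), 309))) = Add(Add(2232, Pow(1081, 2)), Add(Rational(-5, 3), Rational(-103, 3))) = Add(Add(2232, 1168561), -36) = Add(1170793, -36) = 1170757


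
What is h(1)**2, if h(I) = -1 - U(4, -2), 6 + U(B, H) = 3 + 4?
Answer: 4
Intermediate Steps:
U(B, H) = 1 (U(B, H) = -6 + (3 + 4) = -6 + 7 = 1)
h(I) = -2 (h(I) = -1 - 1*1 = -1 - 1 = -2)
h(1)**2 = (-2)**2 = 4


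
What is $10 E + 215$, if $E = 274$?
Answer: $2955$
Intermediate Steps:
$10 E + 215 = 10 \cdot 274 + 215 = 2740 + 215 = 2955$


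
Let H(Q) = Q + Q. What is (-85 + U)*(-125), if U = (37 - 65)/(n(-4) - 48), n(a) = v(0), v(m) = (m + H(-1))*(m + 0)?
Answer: 126625/12 ≈ 10552.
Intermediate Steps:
H(Q) = 2*Q
v(m) = m*(-2 + m) (v(m) = (m + 2*(-1))*(m + 0) = (m - 2)*m = (-2 + m)*m = m*(-2 + m))
n(a) = 0 (n(a) = 0*(-2 + 0) = 0*(-2) = 0)
U = 7/12 (U = (37 - 65)/(0 - 48) = -28/(-48) = -28*(-1/48) = 7/12 ≈ 0.58333)
(-85 + U)*(-125) = (-85 + 7/12)*(-125) = -1013/12*(-125) = 126625/12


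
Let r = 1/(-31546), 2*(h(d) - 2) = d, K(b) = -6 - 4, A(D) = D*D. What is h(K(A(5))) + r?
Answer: -94639/31546 ≈ -3.0000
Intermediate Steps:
A(D) = D²
K(b) = -10
h(d) = 2 + d/2
r = -1/31546 ≈ -3.1700e-5
h(K(A(5))) + r = (2 + (½)*(-10)) - 1/31546 = (2 - 5) - 1/31546 = -3 - 1/31546 = -94639/31546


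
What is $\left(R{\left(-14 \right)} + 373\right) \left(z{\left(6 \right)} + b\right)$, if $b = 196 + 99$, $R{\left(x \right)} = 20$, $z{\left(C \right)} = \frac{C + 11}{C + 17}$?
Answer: $\frac{2673186}{23} \approx 1.1623 \cdot 10^{5}$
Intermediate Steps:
$z{\left(C \right)} = \frac{11 + C}{17 + C}$
$b = 295$
$\left(R{\left(-14 \right)} + 373\right) \left(z{\left(6 \right)} + b\right) = \left(20 + 373\right) \left(\frac{11 + 6}{17 + 6} + 295\right) = 393 \left(\frac{1}{23} \cdot 17 + 295\right) = 393 \left(\frac{17}{23} + 295\right) = 393 \cdot \frac{6802}{23} = \frac{2673186}{23}$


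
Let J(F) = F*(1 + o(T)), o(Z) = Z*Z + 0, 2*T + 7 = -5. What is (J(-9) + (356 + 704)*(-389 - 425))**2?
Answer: 745067627929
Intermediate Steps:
T = -6 (T = -7/2 + (1/2)*(-5) = -7/2 - 5/2 = -6)
o(Z) = Z**2 (o(Z) = Z**2 + 0 = Z**2)
J(F) = 37*F (J(F) = F*(1 + (-6)**2) = F*(1 + 36) = F*37 = 37*F)
(J(-9) + (356 + 704)*(-389 - 425))**2 = (37*(-9) + (356 + 704)*(-389 - 425))**2 = (-333 + 1060*(-814))**2 = (-333 - 862840)**2 = (-863173)**2 = 745067627929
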